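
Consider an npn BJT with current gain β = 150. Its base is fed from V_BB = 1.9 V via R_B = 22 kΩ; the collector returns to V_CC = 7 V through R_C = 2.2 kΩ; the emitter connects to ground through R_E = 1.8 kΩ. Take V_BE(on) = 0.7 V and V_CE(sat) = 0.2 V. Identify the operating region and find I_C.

active; I_C ≈ 0.61 mA

Assume active. Base-emitter loop: I_B = (V_BB − V_BE)/(R_B + (β+1)R_E) = (1.9 − 0.7)/(22 + 151×1.8) = 0.00408 mA.
I_C = β·I_B = 150×0.00408 = 0.613 mA.
V_CE = V_CC − I_C·R_C − I_E·R_E = 7 − 0.613×2.2 − 0.617×1.8 = 4.54 V > V_CE(sat), so the active-region assumption holds.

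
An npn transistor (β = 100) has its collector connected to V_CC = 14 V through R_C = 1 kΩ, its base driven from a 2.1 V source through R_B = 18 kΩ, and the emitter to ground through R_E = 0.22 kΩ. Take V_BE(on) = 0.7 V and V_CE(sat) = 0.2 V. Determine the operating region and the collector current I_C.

active; I_C ≈ 3.5 mA

Assume active. Base-emitter loop: I_B = (V_BB − V_BE)/(R_B + (β+1)R_E) = (2.1 − 0.7)/(18 + 101×0.22) = 0.0348 mA.
I_C = β·I_B = 100×0.0348 = 3.48 mA.
V_CE = V_CC − I_C·R_C − I_E·R_E = 14 − 3.48×1 − 3.52×0.22 = 9.75 V > V_CE(sat), so the active-region assumption holds.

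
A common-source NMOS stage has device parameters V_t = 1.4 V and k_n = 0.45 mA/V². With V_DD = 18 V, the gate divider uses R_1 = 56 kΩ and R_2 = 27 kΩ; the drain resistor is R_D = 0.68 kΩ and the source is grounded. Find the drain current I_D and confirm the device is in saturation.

I_D ≈ 4.5 mA

V_G = V_DD·R_2/(R_1+R_2) = 18×27/83 = 5.86 V. With the source grounded, V_GS = V_G = 5.86 V.
Assume saturation: I_D = (k_n/2)(V_GS − V_t)² = (0.45/2)×(5.86 − 1.4)² = 0.225×4.46² = 4.47 mA.
V_DS = V_DD − I_D·R_D = 18 − 4.47×0.68 = 15 V.
Saturation requires V_DS ≥ V_GS − V_t = 4.46 V; 15 ≥ 4.46 ✓.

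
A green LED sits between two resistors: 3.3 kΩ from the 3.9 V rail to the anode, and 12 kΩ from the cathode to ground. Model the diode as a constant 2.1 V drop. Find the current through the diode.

I ≈ 0.12 mA

The two resistors are in series with the diode, so KVL gives 3.9 = I·3.3 + 2.1 + I·12.
I = (3.9 − 2.1) / (3.3 + 12) kΩ = 1.8 / 15.3 = 0.118 mA.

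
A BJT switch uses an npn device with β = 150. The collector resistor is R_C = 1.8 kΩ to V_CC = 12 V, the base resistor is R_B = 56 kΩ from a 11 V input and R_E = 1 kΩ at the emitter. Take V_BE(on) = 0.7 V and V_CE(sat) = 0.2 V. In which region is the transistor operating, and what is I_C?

saturation; I_C ≈ 4.2 mA

Assume active: I_B = (11 − 0.7)/(56 + 151×1) = 0.0498 mA, I_C = β·I_B = 7.46 mA.
Then V_CE = 12 − 7.46×1.8 − 7.51×1 = -8.95 V < 0.2 V — the active assumption fails.
Re-solve with V_CE = 0.2 V. KCL at the emitter: V_E/R_E = (V_BB−0.7−V_E)/R_B + (V_CC−0.2−V_E)/R_C, giving V_E = 4.28 V.
I_C = (V_CC − 0.2 − V_E)/R_C = (11.8 − 4.28)/1.8 = 4.18 mA.
Check: I_B = (10.3 − 4.28)/56 = 0.107 mA, and β·I_B = 16.1 mA > I_C, confirming saturation.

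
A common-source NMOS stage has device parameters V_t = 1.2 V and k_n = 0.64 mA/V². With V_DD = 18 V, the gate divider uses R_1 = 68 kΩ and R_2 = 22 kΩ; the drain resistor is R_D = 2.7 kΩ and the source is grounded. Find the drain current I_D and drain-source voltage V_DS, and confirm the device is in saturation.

I_D ≈ 3.3 mA, V_DS ≈ 9.2 V

V_G = V_DD·R_2/(R_1+R_2) = 18×22/90 = 4.4 V. With the source grounded, V_GS = V_G = 4.4 V.
Assume saturation: I_D = (k_n/2)(V_GS − V_t)² = (0.64/2)×(4.4 − 1.2)² = 0.32×3.2² = 3.28 mA.
V_DS = V_DD − I_D·R_D = 18 − 3.28×2.7 = 9.15 V.
Saturation requires V_DS ≥ V_GS − V_t = 3.2 V; 9.15 ≥ 3.2 ✓.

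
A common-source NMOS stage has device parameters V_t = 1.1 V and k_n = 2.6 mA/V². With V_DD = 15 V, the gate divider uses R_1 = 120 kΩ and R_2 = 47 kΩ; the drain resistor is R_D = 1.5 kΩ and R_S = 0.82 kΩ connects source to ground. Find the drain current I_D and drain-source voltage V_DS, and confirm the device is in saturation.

I_D ≈ 2.2 mA, V_DS ≈ 9.9 V

V_G = V_DD·R_2/(R_1+R_2) = 15×47/167 = 4.22 V.
Assume saturation: I_D = (k_n/2)(V_GS − V_t)² with V_GS = V_G − I_D·R_S = 4.22 − 0.82·I_D.
Substituting gives 0.874·I_D² − 7.66·I_D + 12.7 = 0, with roots I_D = 2.21 or 6.54 mA.
The root I_D = 6.54 mA gives V_GS = -1.14 V ≤ V_t, so take I_D = 2.21 mA.
Then V_GS = 2.41 V and V_DS = V_DD − I_D(R_D+R_S) = 15 − 2.21×2.32 = 9.86 V.
Saturation requires V_DS ≥ V_GS − V_t = 1.31 V; 9.86 ≥ 1.31 ✓.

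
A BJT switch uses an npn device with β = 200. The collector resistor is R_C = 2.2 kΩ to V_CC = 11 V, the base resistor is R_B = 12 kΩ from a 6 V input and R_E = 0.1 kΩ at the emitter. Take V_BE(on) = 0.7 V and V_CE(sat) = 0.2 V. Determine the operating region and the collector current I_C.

saturation; I_C ≈ 4.7 mA

Assume active: I_B = (6 − 0.7)/(12 + 201×0.1) = 0.165 mA, I_C = β·I_B = 33 mA.
Then V_CE = 11 − 33×2.2 − 33.2×0.1 = -65 V < 0.2 V — the active assumption fails.
Re-solve with V_CE = 0.2 V. KCL at the emitter: V_E/R_E = (V_BB−0.7−V_E)/R_B + (V_CC−0.2−V_E)/R_C, giving V_E = 0.508 V.
I_C = (V_CC − 0.2 − V_E)/R_C = (10.8 − 0.508)/2.2 = 4.68 mA.
Check: I_B = (5.3 − 0.508)/12 = 0.399 mA, and β·I_B = 79.9 mA > I_C, confirming saturation.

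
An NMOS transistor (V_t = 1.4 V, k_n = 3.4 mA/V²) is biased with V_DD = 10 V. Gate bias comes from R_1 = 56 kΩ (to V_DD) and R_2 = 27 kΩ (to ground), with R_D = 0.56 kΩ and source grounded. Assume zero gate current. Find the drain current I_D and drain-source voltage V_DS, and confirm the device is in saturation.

I_D ≈ 5.8 mA, V_DS ≈ 6.7 V

V_G = V_DD·R_2/(R_1+R_2) = 10×27/83 = 3.25 V. With the source grounded, V_GS = V_G = 3.25 V.
Assume saturation: I_D = (k_n/2)(V_GS − V_t)² = (3.4/2)×(3.25 − 1.4)² = 1.7×1.85² = 5.84 mA.
V_DS = V_DD − I_D·R_D = 10 − 5.84×0.56 = 6.73 V.
Saturation requires V_DS ≥ V_GS − V_t = 1.85 V; 6.73 ≥ 1.85 ✓.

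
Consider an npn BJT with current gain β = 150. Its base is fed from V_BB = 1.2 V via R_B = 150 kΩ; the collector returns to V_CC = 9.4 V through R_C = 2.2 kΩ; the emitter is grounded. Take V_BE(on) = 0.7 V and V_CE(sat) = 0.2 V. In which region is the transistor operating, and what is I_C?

active; I_C ≈ 0.5 mA

Assume active. Base-emitter loop: I_B = (V_BB − V_BE)/R_B = (1.2 − 0.7)/150 = 0.00333 mA.
I_C = β·I_B = 150×0.00333 = 0.5 mA.
V_CE = V_CC − I_C·R_C = 9.4 − 0.5×2.2 = 8.3 V > V_CE(sat), so the active-region assumption holds.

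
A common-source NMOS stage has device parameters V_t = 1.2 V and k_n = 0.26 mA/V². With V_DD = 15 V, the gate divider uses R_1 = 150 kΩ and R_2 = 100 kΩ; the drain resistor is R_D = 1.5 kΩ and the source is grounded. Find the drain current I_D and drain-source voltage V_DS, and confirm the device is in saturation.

I_D ≈ 3 mA, V_DS ≈ 11 V

V_G = V_DD·R_2/(R_1+R_2) = 15×100/250 = 6 V. With the source grounded, V_GS = V_G = 6 V.
Assume saturation: I_D = (k_n/2)(V_GS − V_t)² = (0.26/2)×(6 − 1.2)² = 0.13×4.8² = 3 mA.
V_DS = V_DD − I_D·R_D = 15 − 3×1.5 = 10.5 V.
Saturation requires V_DS ≥ V_GS − V_t = 4.8 V; 10.5 ≥ 4.8 ✓.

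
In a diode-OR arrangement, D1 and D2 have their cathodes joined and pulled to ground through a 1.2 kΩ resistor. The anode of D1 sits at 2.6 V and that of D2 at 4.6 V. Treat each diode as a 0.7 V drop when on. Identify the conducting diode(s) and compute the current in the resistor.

Only D2 conducts; I_R ≈ 3.2 mA

Assume both conduct. Then node N would need to be at both 2.6−0.7 = 1.9 V and 4.6−0.7 = 3.9 V, which is impossible.
Assume only D2 conducts: V_N = 4.6 − 0.7 = 3.9 V, so I_R = 3.9/1.2 = 3.25 mA.
Check D1: its anode-to-cathode voltage is 2.6 − 3.9 = -1.3 V < 0.7 V, so it is off. The assumption is consistent.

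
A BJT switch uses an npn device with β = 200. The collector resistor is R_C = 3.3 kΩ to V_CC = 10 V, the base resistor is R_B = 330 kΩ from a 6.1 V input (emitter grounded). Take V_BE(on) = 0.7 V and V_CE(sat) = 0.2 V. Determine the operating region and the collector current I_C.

saturation; I_C ≈ 3 mA

Assume active: I_B = (6.1 − 0.7)/330 = 0.0164 mA, giving I_C = β·I_B = 3.27 mA.
But then V_CE = 10 − 3.27×3.3 = -0.8 V < V_CE(sat) = 0.2 V — impossible in the active region.
So the transistor is saturated. With V_CE = 0.2 V, I_C = (V_CC − 0.2)/R_C = 9.8/3.3 = 2.97 mA.
Check: β·I_B = 3.27 mA > I_C = 2.97 mA, confirming saturation.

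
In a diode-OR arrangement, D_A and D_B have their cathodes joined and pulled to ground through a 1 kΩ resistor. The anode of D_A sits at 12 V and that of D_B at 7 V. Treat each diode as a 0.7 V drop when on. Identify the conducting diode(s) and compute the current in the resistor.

Assume both conduct. Then node N would need to be at both 12−0.7 = 11.3 V and 7−0.7 = 6.3 V, which is impossible.
Assume only D_A conducts: V_N = 12 − 0.7 = 11.3 V, so I_R = 11.3/1 = 11.3 mA.
Check D_B: its anode-to-cathode voltage is 7 − 11.3 = -4.3 V < 0.7 V, so it is off. The assumption is consistent.

Only D_A conducts; I_R ≈ 11 mA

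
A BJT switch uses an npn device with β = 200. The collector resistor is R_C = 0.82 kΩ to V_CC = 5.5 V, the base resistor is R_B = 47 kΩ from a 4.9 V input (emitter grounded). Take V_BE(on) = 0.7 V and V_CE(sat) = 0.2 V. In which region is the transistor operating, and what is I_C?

Assume active: I_B = (4.9 − 0.7)/47 = 0.0894 mA, giving I_C = β·I_B = 17.9 mA.
But then V_CE = 5.5 − 17.9×0.82 = -9.16 V < V_CE(sat) = 0.2 V — impossible in the active region.
So the transistor is saturated. With V_CE = 0.2 V, I_C = (V_CC − 0.2)/R_C = 5.3/0.82 = 6.46 mA.
Check: β·I_B = 17.9 mA > I_C = 6.46 mA, confirming saturation.

saturation; I_C ≈ 6.5 mA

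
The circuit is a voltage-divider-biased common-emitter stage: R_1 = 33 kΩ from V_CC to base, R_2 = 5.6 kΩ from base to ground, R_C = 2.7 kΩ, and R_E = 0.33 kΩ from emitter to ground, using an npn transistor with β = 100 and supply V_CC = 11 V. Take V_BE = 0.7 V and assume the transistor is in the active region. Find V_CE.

V_CE ≈ 3.9 V

Thevenize the base divider: V_Th = V_CC·R_2/(R_1+R_2) = 11×5.6/38.6 = 1.6 V, R_Th = R_1‖R_2 = 4.79 kΩ.
Base-emitter loop: V_Th = I_B·R_Th + V_BE + (β+1)I_B·R_E, so I_B = (1.6 − 0.7) / (4.79 + 101×0.33) = 0.0235 mA.
I_C = β·I_B = 100×0.0235 = 2.35 mA, and I_E = (β+1)I_B = 2.37 mA.
V_CE = V_CC − I_C·R_C − I_E·R_E = 11 − 2.35×2.7 − 2.37×0.33 = 3.87 V.
V_CE = 3.87 V > 0.2 V confirms active-region operation.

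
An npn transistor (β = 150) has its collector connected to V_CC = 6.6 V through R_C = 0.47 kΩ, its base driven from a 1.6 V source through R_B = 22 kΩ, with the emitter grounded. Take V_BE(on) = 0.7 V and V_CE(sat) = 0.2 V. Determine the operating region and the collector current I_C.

active; I_C ≈ 6.1 mA

Assume active. Base-emitter loop: I_B = (V_BB − V_BE)/R_B = (1.6 − 0.7)/22 = 0.0409 mA.
I_C = β·I_B = 150×0.0409 = 6.14 mA.
V_CE = V_CC − I_C·R_C = 6.6 − 6.14×0.47 = 3.72 V > V_CE(sat), so the active-region assumption holds.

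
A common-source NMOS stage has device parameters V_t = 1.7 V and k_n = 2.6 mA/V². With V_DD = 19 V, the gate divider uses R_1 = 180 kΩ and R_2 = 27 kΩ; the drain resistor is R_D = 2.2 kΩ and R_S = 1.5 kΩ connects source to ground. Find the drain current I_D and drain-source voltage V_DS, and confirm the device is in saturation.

I_D ≈ 0.24 mA, V_DS ≈ 18 V

V_G = V_DD·R_2/(R_1+R_2) = 19×27/207 = 2.48 V.
Assume saturation: I_D = (k_n/2)(V_GS − V_t)² with V_GS = V_G − I_D·R_S = 2.48 − 1.5·I_D.
Substituting gives 2.93·I_D² − 4.04·I_D + 0.787 = 0, with roots I_D = 0.235 or 1.14 mA.
The root I_D = 1.14 mA gives V_GS = 0.762 V ≤ V_t, so take I_D = 0.235 mA.
Then V_GS = 2.13 V and V_DS = V_DD − I_D(R_D+R_S) = 19 − 0.235×3.7 = 18.1 V.
Saturation requires V_DS ≥ V_GS − V_t = 0.425 V; 18.1 ≥ 0.425 ✓.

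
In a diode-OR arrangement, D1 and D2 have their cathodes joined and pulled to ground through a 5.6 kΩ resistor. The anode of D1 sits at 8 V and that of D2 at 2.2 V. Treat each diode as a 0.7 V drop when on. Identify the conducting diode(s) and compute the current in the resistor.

Assume both conduct. Then node N would need to be at both 8−0.7 = 7.3 V and 2.2−0.7 = 1.5 V, which is impossible.
Assume only D1 conducts: V_N = 8 − 0.7 = 7.3 V, so I_R = 7.3/5.6 = 1.3 mA.
Check D2: its anode-to-cathode voltage is 2.2 − 7.3 = -5.1 V < 0.7 V, so it is off. The assumption is consistent.

Only D1 conducts; I_R ≈ 1.3 mA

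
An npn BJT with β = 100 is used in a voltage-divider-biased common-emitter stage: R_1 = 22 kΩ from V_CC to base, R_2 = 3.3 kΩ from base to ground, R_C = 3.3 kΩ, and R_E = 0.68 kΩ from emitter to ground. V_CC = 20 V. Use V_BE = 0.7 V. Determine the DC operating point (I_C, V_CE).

I_C ≈ 2.7 mA, V_CE ≈ 9.4 V

Thevenize the base divider: V_Th = V_CC·R_2/(R_1+R_2) = 20×3.3/25.3 = 2.61 V, R_Th = R_1‖R_2 = 2.87 kΩ.
Base-emitter loop: V_Th = I_B·R_Th + V_BE + (β+1)I_B·R_E, so I_B = (2.61 − 0.7) / (2.87 + 101×0.68) = 0.0267 mA.
I_C = β·I_B = 100×0.0267 = 2.67 mA, and I_E = (β+1)I_B = 2.69 mA.
V_CE = V_CC − I_C·R_C − I_E·R_E = 20 − 2.67×3.3 − 2.69×0.68 = 9.36 V.
V_CE = 9.36 V > 0.2 V confirms active-region operation.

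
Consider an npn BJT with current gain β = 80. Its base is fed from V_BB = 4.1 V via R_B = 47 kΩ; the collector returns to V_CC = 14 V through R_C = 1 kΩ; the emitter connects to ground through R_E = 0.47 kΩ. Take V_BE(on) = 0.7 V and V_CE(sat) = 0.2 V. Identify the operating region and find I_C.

active; I_C ≈ 3.2 mA

Assume active. Base-emitter loop: I_B = (V_BB − V_BE)/(R_B + (β+1)R_E) = (4.1 − 0.7)/(47 + 81×0.47) = 0.04 mA.
I_C = β·I_B = 80×0.04 = 3.2 mA.
V_CE = V_CC − I_C·R_C − I_E·R_E = 14 − 3.2×1 − 3.24×0.47 = 9.28 V > V_CE(sat), so the active-region assumption holds.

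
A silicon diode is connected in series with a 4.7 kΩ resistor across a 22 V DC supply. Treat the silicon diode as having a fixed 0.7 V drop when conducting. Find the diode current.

I ≈ 4.5 mA

KVL around the loop: 22 = V_D + I·R = 0.7 + I × 4.7 kΩ.
So I = (22 − 0.7) / 4.7 kΩ = 21.3 / 4.7 = 4.53 mA.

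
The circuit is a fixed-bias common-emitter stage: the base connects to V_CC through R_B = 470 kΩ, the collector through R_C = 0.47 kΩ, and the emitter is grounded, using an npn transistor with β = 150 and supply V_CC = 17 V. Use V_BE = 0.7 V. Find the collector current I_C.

I_C ≈ 5.2 mA

Base loop: V_CC = I_B·R_B + V_BE, so I_B = (17 − 0.7)/470 kΩ = 0.0347 mA.
In the active region I_C = β·I_B = 150 × 0.0347 = 5.2 mA.
Collector loop: V_CE = V_CC − I_C·R_C = 17 − 5.2×0.47 = 14.6 V.
Since V_CE = 14.6 V > V_CE(sat) ≈ 0.2 V, the transistor is in the active region as assumed.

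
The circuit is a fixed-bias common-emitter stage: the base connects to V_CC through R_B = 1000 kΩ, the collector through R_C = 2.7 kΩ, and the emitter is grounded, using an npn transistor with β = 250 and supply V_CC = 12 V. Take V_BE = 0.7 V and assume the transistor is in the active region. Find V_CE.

Base loop: V_CC = I_B·R_B + V_BE, so I_B = (12 − 0.7)/1000 kΩ = 0.0113 mA.
In the active region I_C = β·I_B = 250 × 0.0113 = 2.83 mA.
Collector loop: V_CE = V_CC − I_C·R_C = 12 − 2.83×2.7 = 4.37 V.
Since V_CE = 4.37 V > V_CE(sat) ≈ 0.2 V, the transistor is in the active region as assumed.

V_CE ≈ 4.4 V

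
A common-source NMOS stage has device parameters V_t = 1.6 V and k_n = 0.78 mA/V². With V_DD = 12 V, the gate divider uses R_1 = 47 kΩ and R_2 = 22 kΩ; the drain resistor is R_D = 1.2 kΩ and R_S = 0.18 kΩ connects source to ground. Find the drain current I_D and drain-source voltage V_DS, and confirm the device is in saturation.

V_G = V_DD·R_2/(R_1+R_2) = 12×22/69 = 3.83 V.
Assume saturation: I_D = (k_n/2)(V_GS − V_t)² with V_GS = V_G − I_D·R_S = 3.83 − 0.18·I_D.
Substituting gives 0.0126·I_D² − 1.31·I_D + 1.93 = 0, with roots I_D = 1.49 or 102 mA.
The root I_D = 102 mA gives V_GS = -14.6 V ≤ V_t, so take I_D = 1.49 mA.
Then V_GS = 3.56 V and V_DS = V_DD − I_D(R_D+R_S) = 12 − 1.49×1.38 = 9.94 V.
Saturation requires V_DS ≥ V_GS − V_t = 1.96 V; 9.94 ≥ 1.96 ✓.

I_D ≈ 1.5 mA, V_DS ≈ 9.9 V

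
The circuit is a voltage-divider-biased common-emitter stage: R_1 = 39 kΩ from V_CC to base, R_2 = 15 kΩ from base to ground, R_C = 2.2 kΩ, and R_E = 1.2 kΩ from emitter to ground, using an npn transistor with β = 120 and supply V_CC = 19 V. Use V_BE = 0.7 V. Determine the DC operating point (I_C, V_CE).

I_C ≈ 3.5 mA, V_CE ≈ 7 V

Thevenize the base divider: V_Th = V_CC·R_2/(R_1+R_2) = 19×15/54 = 5.28 V, R_Th = R_1‖R_2 = 10.8 kΩ.
Base-emitter loop: V_Th = I_B·R_Th + V_BE + (β+1)I_B·R_E, so I_B = (5.28 − 0.7) / (10.8 + 121×1.2) = 0.0293 mA.
I_C = β·I_B = 120×0.0293 = 3.52 mA, and I_E = (β+1)I_B = 3.55 mA.
V_CE = V_CC − I_C·R_C − I_E·R_E = 19 − 3.52×2.2 − 3.55×1.2 = 6.99 V.
V_CE = 6.99 V > 0.2 V confirms active-region operation.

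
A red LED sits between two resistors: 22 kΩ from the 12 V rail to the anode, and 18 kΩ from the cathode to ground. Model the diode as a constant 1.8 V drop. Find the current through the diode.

The two resistors are in series with the diode, so KVL gives 12 = I·22 + 1.8 + I·18.
I = (12 − 1.8) / (22 + 18) kΩ = 10.2 / 40 = 0.255 mA.

I ≈ 0.26 mA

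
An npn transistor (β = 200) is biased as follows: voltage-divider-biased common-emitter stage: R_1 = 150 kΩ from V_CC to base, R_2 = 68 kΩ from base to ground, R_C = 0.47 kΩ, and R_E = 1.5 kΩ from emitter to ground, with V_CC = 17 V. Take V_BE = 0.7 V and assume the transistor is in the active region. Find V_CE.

Thevenize the base divider: V_Th = V_CC·R_2/(R_1+R_2) = 17×68/218 = 5.3 V, R_Th = R_1‖R_2 = 46.8 kΩ.
Base-emitter loop: V_Th = I_B·R_Th + V_BE + (β+1)I_B·R_E, so I_B = (5.3 − 0.7) / (46.8 + 201×1.5) = 0.0132 mA.
I_C = β·I_B = 200×0.0132 = 2.64 mA, and I_E = (β+1)I_B = 2.66 mA.
V_CE = V_CC − I_C·R_C − I_E·R_E = 17 − 2.64×0.47 − 2.66×1.5 = 11.8 V.
V_CE = 11.8 V > 0.2 V confirms active-region operation.

V_CE ≈ 12 V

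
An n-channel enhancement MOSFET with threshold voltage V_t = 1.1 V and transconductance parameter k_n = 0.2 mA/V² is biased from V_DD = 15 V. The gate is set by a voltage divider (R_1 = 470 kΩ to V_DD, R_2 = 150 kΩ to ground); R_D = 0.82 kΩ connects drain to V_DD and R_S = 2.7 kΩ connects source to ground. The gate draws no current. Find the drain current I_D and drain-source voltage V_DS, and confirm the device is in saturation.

V_G = V_DD·R_2/(R_1+R_2) = 15×150/620 = 3.63 V.
Assume saturation: I_D = (k_n/2)(V_GS − V_t)² with V_GS = V_G − I_D·R_S = 3.63 − 2.7·I_D.
Substituting gives 0.729·I_D² − 2.37·I_D + 0.64 = 0, with roots I_D = 0.298 or 2.95 mA.
The root I_D = 2.95 mA gives V_GS = -4.33 V ≤ V_t, so take I_D = 0.298 mA.
Then V_GS = 2.83 V and V_DS = V_DD − I_D(R_D+R_S) = 15 − 0.298×3.52 = 14 V.
Saturation requires V_DS ≥ V_GS − V_t = 1.73 V; 14 ≥ 1.73 ✓.

I_D ≈ 0.3 mA, V_DS ≈ 14 V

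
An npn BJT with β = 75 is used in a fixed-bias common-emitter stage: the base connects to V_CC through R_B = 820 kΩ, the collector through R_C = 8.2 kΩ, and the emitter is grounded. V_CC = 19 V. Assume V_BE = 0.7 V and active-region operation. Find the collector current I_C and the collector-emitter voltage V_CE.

I_C ≈ 1.7 mA, V_CE ≈ 5.3 V

Base loop: V_CC = I_B·R_B + V_BE, so I_B = (19 − 0.7)/820 kΩ = 0.0223 mA.
In the active region I_C = β·I_B = 75 × 0.0223 = 1.67 mA.
Collector loop: V_CE = V_CC − I_C·R_C = 19 − 1.67×8.2 = 5.27 V.
Since V_CE = 5.27 V > V_CE(sat) ≈ 0.2 V, the transistor is in the active region as assumed.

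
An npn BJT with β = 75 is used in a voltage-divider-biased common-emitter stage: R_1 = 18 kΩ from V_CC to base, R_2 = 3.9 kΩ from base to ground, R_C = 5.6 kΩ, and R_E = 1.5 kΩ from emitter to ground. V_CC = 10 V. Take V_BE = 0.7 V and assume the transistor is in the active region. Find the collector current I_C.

Thevenize the base divider: V_Th = V_CC·R_2/(R_1+R_2) = 10×3.9/21.9 = 1.78 V, R_Th = R_1‖R_2 = 3.21 kΩ.
Base-emitter loop: V_Th = I_B·R_Th + V_BE + (β+1)I_B·R_E, so I_B = (1.78 − 0.7) / (3.21 + 76×1.5) = 0.00922 mA.
I_C = β·I_B = 75×0.00922 = 0.692 mA, and I_E = (β+1)I_B = 0.701 mA.
V_CE = V_CC − I_C·R_C − I_E·R_E = 10 − 0.692×5.6 − 0.701×1.5 = 5.08 V.
V_CE = 5.08 V > 0.2 V confirms active-region operation.

I_C ≈ 0.69 mA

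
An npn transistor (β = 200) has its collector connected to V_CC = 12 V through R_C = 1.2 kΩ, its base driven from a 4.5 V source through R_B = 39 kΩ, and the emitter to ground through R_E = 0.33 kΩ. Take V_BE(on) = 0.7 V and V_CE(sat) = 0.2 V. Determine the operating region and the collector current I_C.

active; I_C ≈ 7.2 mA

Assume active. Base-emitter loop: I_B = (V_BB − V_BE)/(R_B + (β+1)R_E) = (4.5 − 0.7)/(39 + 201×0.33) = 0.0361 mA.
I_C = β·I_B = 200×0.0361 = 7.22 mA.
V_CE = V_CC − I_C·R_C − I_E·R_E = 12 − 7.22×1.2 − 7.25×0.33 = 0.949 V > V_CE(sat), so the active-region assumption holds.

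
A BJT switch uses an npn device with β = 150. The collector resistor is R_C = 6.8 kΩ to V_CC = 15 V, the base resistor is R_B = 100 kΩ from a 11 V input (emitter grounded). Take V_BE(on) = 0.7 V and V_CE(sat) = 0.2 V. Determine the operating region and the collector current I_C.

saturation; I_C ≈ 2.2 mA

Assume active: I_B = (11 − 0.7)/100 = 0.103 mA, giving I_C = β·I_B = 15.5 mA.
But then V_CE = 15 − 15.5×6.8 = -90.1 V < V_CE(sat) = 0.2 V — impossible in the active region.
So the transistor is saturated. With V_CE = 0.2 V, I_C = (V_CC − 0.2)/R_C = 14.8/6.8 = 2.18 mA.
Check: β·I_B = 15.5 mA > I_C = 2.18 mA, confirming saturation.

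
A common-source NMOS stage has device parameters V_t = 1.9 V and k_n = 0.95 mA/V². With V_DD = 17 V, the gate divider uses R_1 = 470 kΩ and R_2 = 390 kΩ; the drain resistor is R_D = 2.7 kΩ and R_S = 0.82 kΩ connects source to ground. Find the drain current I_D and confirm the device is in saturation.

V_G = V_DD·R_2/(R_1+R_2) = 17×390/860 = 7.71 V.
Assume saturation: I_D = (k_n/2)(V_GS − V_t)² with V_GS = V_G − I_D·R_S = 7.71 − 0.82·I_D.
Substituting gives 0.319·I_D² − 5.53·I_D + 16 = 0, with roots I_D = 3.69 or 13.6 mA.
The root I_D = 13.6 mA gives V_GS = -3.45 V ≤ V_t, so take I_D = 3.69 mA.
Then V_GS = 4.69 V and V_DS = V_DD − I_D(R_D+R_S) = 17 − 3.69×3.52 = 4.02 V.
Saturation requires V_DS ≥ V_GS − V_t = 2.79 V; 4.02 ≥ 2.79 ✓.

I_D ≈ 3.7 mA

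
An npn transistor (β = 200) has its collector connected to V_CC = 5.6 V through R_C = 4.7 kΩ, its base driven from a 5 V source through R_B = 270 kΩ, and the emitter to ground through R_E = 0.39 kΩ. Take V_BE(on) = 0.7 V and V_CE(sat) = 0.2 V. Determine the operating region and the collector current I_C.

saturation; I_C ≈ 1.1 mA

Assume active: I_B = (5 − 0.7)/(270 + 201×0.39) = 0.0123 mA, I_C = β·I_B = 2.47 mA.
Then V_CE = 5.6 − 2.47×4.7 − 2.48×0.39 = -6.97 V < 0.2 V — the active assumption fails.
Re-solve with V_CE = 0.2 V. KCL at the emitter: V_E/R_E = (V_BB−0.7−V_E)/R_B + (V_CC−0.2−V_E)/R_C, giving V_E = 0.419 V.
I_C = (V_CC − 0.2 − V_E)/R_C = (5.4 − 0.419)/4.7 = 1.06 mA.
Check: I_B = (4.3 − 0.419)/270 = 0.0144 mA, and β·I_B = 2.87 mA > I_C, confirming saturation.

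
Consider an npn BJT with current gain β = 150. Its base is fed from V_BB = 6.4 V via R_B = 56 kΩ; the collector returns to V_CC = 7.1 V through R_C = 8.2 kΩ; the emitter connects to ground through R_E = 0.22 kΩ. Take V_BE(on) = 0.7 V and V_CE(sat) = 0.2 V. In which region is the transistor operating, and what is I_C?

Assume active: I_B = (6.4 − 0.7)/(56 + 151×0.22) = 0.0639 mA, I_C = β·I_B = 9.58 mA.
Then V_CE = 7.1 − 9.58×8.2 − 9.65×0.22 = -73.6 V < 0.2 V — the active assumption fails.
Re-solve with V_CE = 0.2 V. KCL at the emitter: V_E/R_E = (V_BB−0.7−V_E)/R_B + (V_CC−0.2−V_E)/R_C, giving V_E = 0.201 V.
I_C = (V_CC − 0.2 − V_E)/R_C = (6.9 − 0.201)/8.2 = 0.817 mA.
Check: I_B = (5.7 − 0.201)/56 = 0.0982 mA, and β·I_B = 14.7 mA > I_C, confirming saturation.

saturation; I_C ≈ 0.82 mA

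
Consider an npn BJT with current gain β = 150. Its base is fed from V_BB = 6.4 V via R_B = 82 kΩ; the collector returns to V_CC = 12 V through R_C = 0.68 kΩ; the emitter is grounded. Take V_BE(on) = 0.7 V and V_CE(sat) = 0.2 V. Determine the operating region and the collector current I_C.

Assume active. Base-emitter loop: I_B = (V_BB − V_BE)/R_B = (6.4 − 0.7)/82 = 0.0695 mA.
I_C = β·I_B = 150×0.0695 = 10.4 mA.
V_CE = V_CC − I_C·R_C = 12 − 10.4×0.68 = 4.91 V > V_CE(sat), so the active-region assumption holds.

active; I_C ≈ 10 mA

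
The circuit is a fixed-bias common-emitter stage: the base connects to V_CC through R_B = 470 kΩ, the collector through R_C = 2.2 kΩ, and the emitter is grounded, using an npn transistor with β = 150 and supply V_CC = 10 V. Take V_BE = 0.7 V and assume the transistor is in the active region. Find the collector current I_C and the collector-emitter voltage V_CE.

Base loop: V_CC = I_B·R_B + V_BE, so I_B = (10 − 0.7)/470 kΩ = 0.0198 mA.
In the active region I_C = β·I_B = 150 × 0.0198 = 2.97 mA.
Collector loop: V_CE = V_CC − I_C·R_C = 10 − 2.97×2.2 = 3.47 V.
Since V_CE = 3.47 V > V_CE(sat) ≈ 0.2 V, the transistor is in the active region as assumed.

I_C ≈ 3 mA, V_CE ≈ 3.5 V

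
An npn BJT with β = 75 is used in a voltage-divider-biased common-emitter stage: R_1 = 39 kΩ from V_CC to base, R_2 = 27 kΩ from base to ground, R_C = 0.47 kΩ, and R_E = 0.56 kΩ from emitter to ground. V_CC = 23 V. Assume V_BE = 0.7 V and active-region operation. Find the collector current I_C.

Thevenize the base divider: V_Th = V_CC·R_2/(R_1+R_2) = 23×27/66 = 9.41 V, R_Th = R_1‖R_2 = 16 kΩ.
Base-emitter loop: V_Th = I_B·R_Th + V_BE + (β+1)I_B·R_E, so I_B = (9.41 − 0.7) / (16 + 76×0.56) = 0.149 mA.
I_C = β·I_B = 75×0.149 = 11.2 mA, and I_E = (β+1)I_B = 11.3 mA.
V_CE = V_CC − I_C·R_C − I_E·R_E = 23 − 11.2×0.47 − 11.3×0.56 = 11.4 V.
V_CE = 11.4 V > 0.2 V confirms active-region operation.

I_C ≈ 11 mA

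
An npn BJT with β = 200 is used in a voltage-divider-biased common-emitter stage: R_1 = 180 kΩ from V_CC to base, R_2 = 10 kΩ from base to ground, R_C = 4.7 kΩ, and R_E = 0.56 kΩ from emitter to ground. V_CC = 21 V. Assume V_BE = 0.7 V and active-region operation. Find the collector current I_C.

Thevenize the base divider: V_Th = V_CC·R_2/(R_1+R_2) = 21×10/190 = 1.11 V, R_Th = R_1‖R_2 = 9.47 kΩ.
Base-emitter loop: V_Th = I_B·R_Th + V_BE + (β+1)I_B·R_E, so I_B = (1.11 − 0.7) / (9.47 + 201×0.56) = 0.00332 mA.
I_C = β·I_B = 200×0.00332 = 0.664 mA, and I_E = (β+1)I_B = 0.668 mA.
V_CE = V_CC − I_C·R_C − I_E·R_E = 21 − 0.664×4.7 − 0.668×0.56 = 17.5 V.
V_CE = 17.5 V > 0.2 V confirms active-region operation.

I_C ≈ 0.66 mA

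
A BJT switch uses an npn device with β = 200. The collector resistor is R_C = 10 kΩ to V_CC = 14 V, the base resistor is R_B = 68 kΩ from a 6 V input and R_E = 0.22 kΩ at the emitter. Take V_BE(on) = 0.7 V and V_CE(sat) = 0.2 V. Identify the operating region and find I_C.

saturation; I_C ≈ 1.3 mA

Assume active: I_B = (6 − 0.7)/(68 + 201×0.22) = 0.0472 mA, I_C = β·I_B = 9.45 mA.
Then V_CE = 14 − 9.45×10 − 9.49×0.22 = -82.5 V < 0.2 V — the active assumption fails.
Re-solve with V_CE = 0.2 V. KCL at the emitter: V_E/R_E = (V_BB−0.7−V_E)/R_B + (V_CC−0.2−V_E)/R_C, giving V_E = 0.313 V.
I_C = (V_CC − 0.2 − V_E)/R_C = (13.8 − 0.313)/10 = 1.35 mA.
Check: I_B = (5.3 − 0.313)/68 = 0.0733 mA, and β·I_B = 14.7 mA > I_C, confirming saturation.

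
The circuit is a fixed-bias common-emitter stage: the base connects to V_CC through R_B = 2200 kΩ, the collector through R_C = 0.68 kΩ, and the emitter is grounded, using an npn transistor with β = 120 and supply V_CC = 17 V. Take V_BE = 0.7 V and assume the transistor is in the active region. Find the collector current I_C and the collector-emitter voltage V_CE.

Base loop: V_CC = I_B·R_B + V_BE, so I_B = (17 − 0.7)/2200 kΩ = 0.00741 mA.
In the active region I_C = β·I_B = 120 × 0.00741 = 0.889 mA.
Collector loop: V_CE = V_CC − I_C·R_C = 17 − 0.889×0.68 = 16.4 V.
Since V_CE = 16.4 V > V_CE(sat) ≈ 0.2 V, the transistor is in the active region as assumed.

I_C ≈ 0.89 mA, V_CE ≈ 16 V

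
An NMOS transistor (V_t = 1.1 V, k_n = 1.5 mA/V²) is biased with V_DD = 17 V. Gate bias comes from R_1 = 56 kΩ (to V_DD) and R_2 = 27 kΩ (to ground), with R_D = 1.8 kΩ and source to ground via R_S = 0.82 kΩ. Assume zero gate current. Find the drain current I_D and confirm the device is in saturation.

V_G = V_DD·R_2/(R_1+R_2) = 17×27/83 = 5.53 V.
Assume saturation: I_D = (k_n/2)(V_GS − V_t)² with V_GS = V_G − I_D·R_S = 5.53 − 0.82·I_D.
Substituting gives 0.504·I_D² − 6.45·I_D + 14.7 = 0, with roots I_D = 2.97 or 9.81 mA.
The root I_D = 9.81 mA gives V_GS = -2.52 V ≤ V_t, so take I_D = 2.97 mA.
Then V_GS = 3.09 V and V_DS = V_DD − I_D(R_D+R_S) = 17 − 2.97×2.62 = 9.21 V.
Saturation requires V_DS ≥ V_GS − V_t = 1.99 V; 9.21 ≥ 1.99 ✓.

I_D ≈ 3 mA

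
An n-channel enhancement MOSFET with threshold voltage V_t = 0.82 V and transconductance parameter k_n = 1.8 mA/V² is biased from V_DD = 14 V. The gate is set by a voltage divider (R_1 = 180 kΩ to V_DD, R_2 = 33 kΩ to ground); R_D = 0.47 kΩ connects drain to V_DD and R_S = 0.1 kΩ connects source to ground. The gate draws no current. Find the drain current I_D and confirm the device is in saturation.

V_G = V_DD·R_2/(R_1+R_2) = 14×33/213 = 2.17 V.
Assume saturation: I_D = (k_n/2)(V_GS − V_t)² with V_GS = V_G − I_D·R_S = 2.17 − 0.1·I_D.
Substituting gives 0.009·I_D² − 1.24·I_D + 1.64 = 0, with roots I_D = 1.33 or 137 mA.
The root I_D = 137 mA gives V_GS = -11.5 V ≤ V_t, so take I_D = 1.33 mA.
Then V_GS = 2.04 V and V_DS = V_DD − I_D(R_D+R_S) = 14 − 1.33×0.57 = 13.2 V.
Saturation requires V_DS ≥ V_GS − V_t = 1.22 V; 13.2 ≥ 1.22 ✓.

I_D ≈ 1.3 mA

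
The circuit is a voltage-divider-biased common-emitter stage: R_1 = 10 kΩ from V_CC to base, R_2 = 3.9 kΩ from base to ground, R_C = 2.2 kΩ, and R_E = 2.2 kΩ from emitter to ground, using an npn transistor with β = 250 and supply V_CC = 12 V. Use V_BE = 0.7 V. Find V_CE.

Thevenize the base divider: V_Th = V_CC·R_2/(R_1+R_2) = 12×3.9/13.9 = 3.37 V, R_Th = R_1‖R_2 = 2.81 kΩ.
Base-emitter loop: V_Th = I_B·R_Th + V_BE + (β+1)I_B·R_E, so I_B = (3.37 − 0.7) / (2.81 + 251×2.2) = 0.00481 mA.
I_C = β·I_B = 250×0.00481 = 1.2 mA, and I_E = (β+1)I_B = 1.21 mA.
V_CE = V_CC − I_C·R_C − I_E·R_E = 12 − 1.2×2.2 − 1.21×2.2 = 6.7 V.
V_CE = 6.7 V > 0.2 V confirms active-region operation.

V_CE ≈ 6.7 V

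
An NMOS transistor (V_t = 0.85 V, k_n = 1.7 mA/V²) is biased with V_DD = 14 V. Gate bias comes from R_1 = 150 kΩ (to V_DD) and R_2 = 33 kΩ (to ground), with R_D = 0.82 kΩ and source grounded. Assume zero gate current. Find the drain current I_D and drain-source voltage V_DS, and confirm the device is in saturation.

I_D ≈ 2.4 mA, V_DS ≈ 12 V

V_G = V_DD·R_2/(R_1+R_2) = 14×33/183 = 2.52 V. With the source grounded, V_GS = V_G = 2.52 V.
Assume saturation: I_D = (k_n/2)(V_GS − V_t)² = (1.7/2)×(2.52 − 0.85)² = 0.85×1.67² = 2.38 mA.
V_DS = V_DD − I_D·R_D = 14 − 2.38×0.82 = 12 V.
Saturation requires V_DS ≥ V_GS − V_t = 1.67 V; 12 ≥ 1.67 ✓.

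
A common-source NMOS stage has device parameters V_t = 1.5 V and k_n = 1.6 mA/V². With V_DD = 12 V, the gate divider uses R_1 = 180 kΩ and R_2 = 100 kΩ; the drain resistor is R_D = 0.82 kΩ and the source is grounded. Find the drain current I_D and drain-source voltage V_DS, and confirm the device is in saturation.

I_D ≈ 6.2 mA, V_DS ≈ 6.9 V

V_G = V_DD·R_2/(R_1+R_2) = 12×100/280 = 4.29 V. With the source grounded, V_GS = V_G = 4.29 V.
Assume saturation: I_D = (k_n/2)(V_GS − V_t)² = (1.6/2)×(4.29 − 1.5)² = 0.8×2.79² = 6.21 mA.
V_DS = V_DD − I_D·R_D = 12 − 6.21×0.82 = 6.91 V.
Saturation requires V_DS ≥ V_GS − V_t = 2.79 V; 6.91 ≥ 2.79 ✓.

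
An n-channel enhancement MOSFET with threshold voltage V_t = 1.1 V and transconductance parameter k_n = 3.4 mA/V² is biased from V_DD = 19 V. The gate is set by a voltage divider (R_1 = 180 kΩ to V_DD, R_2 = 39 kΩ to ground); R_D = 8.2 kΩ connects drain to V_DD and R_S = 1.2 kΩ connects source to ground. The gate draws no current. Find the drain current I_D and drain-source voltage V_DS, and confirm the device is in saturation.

I_D ≈ 1.2 mA, V_DS ≈ 7.7 V

V_G = V_DD·R_2/(R_1+R_2) = 19×39/219 = 3.38 V.
Assume saturation: I_D = (k_n/2)(V_GS − V_t)² with V_GS = V_G − I_D·R_S = 3.38 − 1.2·I_D.
Substituting gives 2.45·I_D² − 10.3·I_D + 8.86 = 0, with roots I_D = 1.2 or 3.01 mA.
The root I_D = 3.01 mA gives V_GS = -0.231 V ≤ V_t, so take I_D = 1.2 mA.
Then V_GS = 1.94 V and V_DS = V_DD − I_D(R_D+R_S) = 19 − 1.2×9.4 = 7.7 V.
Saturation requires V_DS ≥ V_GS − V_t = 0.841 V; 7.7 ≥ 0.841 ✓.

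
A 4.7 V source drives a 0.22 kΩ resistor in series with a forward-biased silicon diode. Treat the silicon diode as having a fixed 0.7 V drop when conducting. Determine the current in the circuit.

I ≈ 18 mA

KVL around the loop: 4.7 = V_D + I·R = 0.7 + I × 0.22 kΩ.
So I = (4.7 − 0.7) / 0.22 kΩ = 4 / 0.22 = 18.2 mA.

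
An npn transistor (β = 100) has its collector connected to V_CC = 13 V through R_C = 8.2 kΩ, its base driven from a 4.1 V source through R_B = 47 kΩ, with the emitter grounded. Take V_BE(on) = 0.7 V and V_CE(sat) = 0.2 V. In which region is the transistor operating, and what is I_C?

saturation; I_C ≈ 1.6 mA

Assume active: I_B = (4.1 − 0.7)/47 = 0.0723 mA, giving I_C = β·I_B = 7.23 mA.
But then V_CE = 13 − 7.23×8.2 = -46.3 V < V_CE(sat) = 0.2 V — impossible in the active region.
So the transistor is saturated. With V_CE = 0.2 V, I_C = (V_CC − 0.2)/R_C = 12.8/8.2 = 1.56 mA.
Check: β·I_B = 7.23 mA > I_C = 1.56 mA, confirming saturation.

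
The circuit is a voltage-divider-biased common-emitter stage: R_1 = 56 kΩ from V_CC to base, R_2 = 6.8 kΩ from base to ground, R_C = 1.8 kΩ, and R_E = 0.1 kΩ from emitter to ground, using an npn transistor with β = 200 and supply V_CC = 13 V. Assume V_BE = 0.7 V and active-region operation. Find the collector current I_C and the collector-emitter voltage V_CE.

Thevenize the base divider: V_Th = V_CC·R_2/(R_1+R_2) = 13×6.8/62.8 = 1.41 V, R_Th = R_1‖R_2 = 6.06 kΩ.
Base-emitter loop: V_Th = I_B·R_Th + V_BE + (β+1)I_B·R_E, so I_B = (1.41 − 0.7) / (6.06 + 201×0.1) = 0.027 mA.
I_C = β·I_B = 200×0.027 = 5.41 mA, and I_E = (β+1)I_B = 5.44 mA.
V_CE = V_CC − I_C·R_C − I_E·R_E = 13 − 5.41×1.8 − 5.44×0.1 = 2.72 V.
V_CE = 2.72 V > 0.2 V confirms active-region operation.

I_C ≈ 5.4 mA, V_CE ≈ 2.7 V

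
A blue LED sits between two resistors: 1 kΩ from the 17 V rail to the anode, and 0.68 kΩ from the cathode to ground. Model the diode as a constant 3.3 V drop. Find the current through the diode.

The two resistors are in series with the diode, so KVL gives 17 = I·1 + 3.3 + I·0.68.
I = (17 − 3.3) / (1 + 0.68) kΩ = 13.7 / 1.68 = 8.15 mA.

I ≈ 8.2 mA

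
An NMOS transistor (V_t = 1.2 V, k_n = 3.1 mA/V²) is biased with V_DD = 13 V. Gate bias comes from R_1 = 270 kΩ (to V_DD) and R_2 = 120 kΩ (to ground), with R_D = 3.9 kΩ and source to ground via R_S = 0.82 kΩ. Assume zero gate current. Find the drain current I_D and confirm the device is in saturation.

I_D ≈ 2 mA

V_G = V_DD·R_2/(R_1+R_2) = 13×120/390 = 4 V.
Assume saturation: I_D = (k_n/2)(V_GS − V_t)² with V_GS = V_G − I_D·R_S = 4 − 0.82·I_D.
Substituting gives 1.04·I_D² − 8.12·I_D + 12.2 = 0, with roots I_D = 2.02 or 5.77 mA.
The root I_D = 5.77 mA gives V_GS = -0.729 V ≤ V_t, so take I_D = 2.02 mA.
Then V_GS = 2.34 V and V_DS = V_DD − I_D(R_D+R_S) = 13 − 2.02×4.72 = 3.46 V.
Saturation requires V_DS ≥ V_GS − V_t = 1.14 V; 3.46 ≥ 1.14 ✓.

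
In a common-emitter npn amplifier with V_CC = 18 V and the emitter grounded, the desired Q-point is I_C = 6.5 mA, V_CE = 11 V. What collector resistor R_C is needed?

Collector loop: V_CC = I_C·R_C + V_CE.
R_C = (V_CC − V_CE)/I_C = (18 − 11)/6.5 = 1.08 kΩ.

R_C ≈ 1.1 kΩ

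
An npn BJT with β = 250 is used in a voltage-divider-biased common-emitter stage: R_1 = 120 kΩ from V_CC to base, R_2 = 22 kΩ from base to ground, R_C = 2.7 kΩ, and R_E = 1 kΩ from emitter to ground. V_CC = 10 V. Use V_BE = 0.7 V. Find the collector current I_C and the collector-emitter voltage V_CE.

Thevenize the base divider: V_Th = V_CC·R_2/(R_1+R_2) = 10×22/142 = 1.55 V, R_Th = R_1‖R_2 = 18.6 kΩ.
Base-emitter loop: V_Th = I_B·R_Th + V_BE + (β+1)I_B·R_E, so I_B = (1.55 − 0.7) / (18.6 + 251×1) = 0.00315 mA.
I_C = β·I_B = 250×0.00315 = 0.788 mA, and I_E = (β+1)I_B = 0.791 mA.
V_CE = V_CC − I_C·R_C − I_E·R_E = 10 − 0.788×2.7 − 0.791×1 = 7.08 V.
V_CE = 7.08 V > 0.2 V confirms active-region operation.

I_C ≈ 0.79 mA, V_CE ≈ 7.1 V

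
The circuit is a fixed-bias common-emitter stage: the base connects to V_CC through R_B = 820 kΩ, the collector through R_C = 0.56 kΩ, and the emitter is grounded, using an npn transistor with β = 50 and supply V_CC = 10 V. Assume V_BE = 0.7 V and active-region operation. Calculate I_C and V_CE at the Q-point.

Base loop: V_CC = I_B·R_B + V_BE, so I_B = (10 − 0.7)/820 kΩ = 0.0113 mA.
In the active region I_C = β·I_B = 50 × 0.0113 = 0.567 mA.
Collector loop: V_CE = V_CC − I_C·R_C = 10 − 0.567×0.56 = 9.68 V.
Since V_CE = 9.68 V > V_CE(sat) ≈ 0.2 V, the transistor is in the active region as assumed.

I_C ≈ 0.57 mA, V_CE ≈ 9.7 V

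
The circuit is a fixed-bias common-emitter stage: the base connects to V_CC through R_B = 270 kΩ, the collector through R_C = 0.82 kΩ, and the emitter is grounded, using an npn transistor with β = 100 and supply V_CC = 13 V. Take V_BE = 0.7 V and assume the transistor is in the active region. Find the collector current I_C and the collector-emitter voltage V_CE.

Base loop: V_CC = I_B·R_B + V_BE, so I_B = (13 − 0.7)/270 kΩ = 0.0456 mA.
In the active region I_C = β·I_B = 100 × 0.0456 = 4.56 mA.
Collector loop: V_CE = V_CC − I_C·R_C = 13 − 4.56×0.82 = 9.26 V.
Since V_CE = 9.26 V > V_CE(sat) ≈ 0.2 V, the transistor is in the active region as assumed.

I_C ≈ 4.6 mA, V_CE ≈ 9.3 V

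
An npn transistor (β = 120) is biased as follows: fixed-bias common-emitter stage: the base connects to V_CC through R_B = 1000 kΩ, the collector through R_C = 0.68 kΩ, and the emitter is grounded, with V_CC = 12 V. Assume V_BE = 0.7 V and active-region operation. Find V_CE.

V_CE ≈ 11 V

Base loop: V_CC = I_B·R_B + V_BE, so I_B = (12 − 0.7)/1000 kΩ = 0.0113 mA.
In the active region I_C = β·I_B = 120 × 0.0113 = 1.36 mA.
Collector loop: V_CE = V_CC − I_C·R_C = 12 − 1.36×0.68 = 11.1 V.
Since V_CE = 11.1 V > V_CE(sat) ≈ 0.2 V, the transistor is in the active region as assumed.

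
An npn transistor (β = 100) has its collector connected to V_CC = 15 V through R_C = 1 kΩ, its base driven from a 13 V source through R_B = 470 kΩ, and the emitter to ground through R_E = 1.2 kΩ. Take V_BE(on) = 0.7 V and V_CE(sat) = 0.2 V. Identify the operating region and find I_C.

active; I_C ≈ 2.1 mA

Assume active. Base-emitter loop: I_B = (V_BB − V_BE)/(R_B + (β+1)R_E) = (13 − 0.7)/(470 + 101×1.2) = 0.0208 mA.
I_C = β·I_B = 100×0.0208 = 2.08 mA.
V_CE = V_CC − I_C·R_C − I_E·R_E = 15 − 2.08×1 − 2.1×1.2 = 10.4 V > V_CE(sat), so the active-region assumption holds.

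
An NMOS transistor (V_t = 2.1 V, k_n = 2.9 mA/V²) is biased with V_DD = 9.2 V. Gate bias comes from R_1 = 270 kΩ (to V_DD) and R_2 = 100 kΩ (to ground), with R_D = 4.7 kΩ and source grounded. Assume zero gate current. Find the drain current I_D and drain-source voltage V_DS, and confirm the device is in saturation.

I_D ≈ 0.22 mA, V_DS ≈ 8.2 V

V_G = V_DD·R_2/(R_1+R_2) = 9.2×100/370 = 2.49 V. With the source grounded, V_GS = V_G = 2.49 V.
Assume saturation: I_D = (k_n/2)(V_GS − V_t)² = (2.9/2)×(2.49 − 2.1)² = 1.45×0.386² = 0.217 mA.
V_DS = V_DD − I_D·R_D = 9.2 − 0.217×4.7 = 8.18 V.
Saturation requires V_DS ≥ V_GS − V_t = 0.386 V; 8.18 ≥ 0.386 ✓.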